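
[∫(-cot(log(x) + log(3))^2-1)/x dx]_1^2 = -cot(log(3)) + cot(log(6))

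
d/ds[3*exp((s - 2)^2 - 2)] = 6*s*exp(s^2 - 4*s + 2) - 12*exp(s^2 - 4*s + 2)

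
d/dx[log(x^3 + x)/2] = (3*x^2 + 1)/(2*x^3 + 2*x)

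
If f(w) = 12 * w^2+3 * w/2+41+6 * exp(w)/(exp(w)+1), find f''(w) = (24*exp(3*w) + 66*exp(2*w) + 78*exp(w) + 24)/(exp(3*w) + 3*exp(2*w) + 3*exp(w) + 1)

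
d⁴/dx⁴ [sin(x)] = sin(x)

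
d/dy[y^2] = 2*y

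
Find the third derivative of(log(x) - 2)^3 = (6*log(x)^2 - 42*log(x) + 66)/x^3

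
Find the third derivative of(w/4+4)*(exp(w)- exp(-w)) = (w*exp(2*w) + w + 19*exp(2*w) + 13)*exp(-w)/4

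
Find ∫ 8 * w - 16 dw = 4*w^2 - 16*w + C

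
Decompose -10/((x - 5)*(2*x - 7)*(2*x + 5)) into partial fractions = -1/(9*(2*x + 5)) + 5/(9*(2*x - 7)) - 2/(9*(x - 5))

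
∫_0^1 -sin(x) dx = -1 + cos(1)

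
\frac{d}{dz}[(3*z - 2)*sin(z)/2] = 3*z*cos(z)/2 + 3*sin(z)/2 - cos(z)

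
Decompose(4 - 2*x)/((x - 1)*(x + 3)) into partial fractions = -5/(2*(x + 3)) + 1/(2*(x - 1))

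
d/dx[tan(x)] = cos(x)^(-2)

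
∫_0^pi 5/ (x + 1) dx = 5*log(1 + pi)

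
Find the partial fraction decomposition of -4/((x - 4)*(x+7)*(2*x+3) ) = 16/(121*(2*x + 3)) - 4/(121*(x + 7)) - 4/(121*(x - 4))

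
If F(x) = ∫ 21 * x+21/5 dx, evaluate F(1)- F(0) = 147/10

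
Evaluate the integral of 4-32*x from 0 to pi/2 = -(1 - 2*pi)^2 - 2*pi + 1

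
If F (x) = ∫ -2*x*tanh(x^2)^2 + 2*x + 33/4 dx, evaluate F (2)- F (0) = tanh(4) + 33/2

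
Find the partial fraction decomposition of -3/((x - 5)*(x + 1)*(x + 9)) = -3/(112*(x + 9)) + 1/(16*(x + 1)) - 1/(28*(x - 5))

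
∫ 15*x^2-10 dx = 5*x^3 - 10*x + C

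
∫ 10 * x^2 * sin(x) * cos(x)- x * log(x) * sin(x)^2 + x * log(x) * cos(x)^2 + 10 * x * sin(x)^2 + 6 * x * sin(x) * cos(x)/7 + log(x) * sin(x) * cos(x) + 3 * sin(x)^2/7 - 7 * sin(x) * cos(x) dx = (7*x*log(x)*cos(x) + (35*x^2 + 3*x - 28)*sin(x))*sin(x)/7 + C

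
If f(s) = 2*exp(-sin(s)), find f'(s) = -2*exp(-sin(s))*cos(s)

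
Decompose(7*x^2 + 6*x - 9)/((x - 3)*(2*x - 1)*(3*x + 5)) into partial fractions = 2/(91*(3*x + 5)) + 17/(65*(2*x - 1)) + 36/(35*(x - 3))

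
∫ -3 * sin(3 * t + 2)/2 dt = cos(3*t + 2)/2 + C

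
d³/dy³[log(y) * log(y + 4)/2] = (y^3*log(y) + y^3*log(y + 4) - 3*y^3 + 12*y^2*log(y + 4) - 18*y^2 + 48*y*log(y + 4) - 24*y + 64*log(y + 4))/(y^6 + 12*y^5 + 48*y^4 + 64*y^3)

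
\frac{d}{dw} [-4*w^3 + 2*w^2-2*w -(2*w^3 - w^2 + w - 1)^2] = -24*w^5 + 20*w^4 - 20*w^3 + 6*w^2 - 2*w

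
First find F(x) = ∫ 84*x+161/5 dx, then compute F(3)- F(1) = 2002/5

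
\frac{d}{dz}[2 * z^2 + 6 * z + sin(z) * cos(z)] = 4*z + cos(2*z) + 6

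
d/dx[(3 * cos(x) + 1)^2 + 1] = -6*(3*cos(x) + 1)*sin(x)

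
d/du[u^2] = 2*u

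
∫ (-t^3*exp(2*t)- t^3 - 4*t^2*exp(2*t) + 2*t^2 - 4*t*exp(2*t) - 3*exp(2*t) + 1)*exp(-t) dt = -2*(t^3 + t^2 + 2*t + 1)*sinh(t) + C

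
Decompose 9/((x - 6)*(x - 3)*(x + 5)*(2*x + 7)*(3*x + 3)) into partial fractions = -16/(1235*(2*x + 7)) + 1/(352*(x + 5)) + 3/(560*(x + 1)) - 1/(416*(x - 3)) + 1/(1463*(x - 6))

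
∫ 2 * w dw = w^2 + C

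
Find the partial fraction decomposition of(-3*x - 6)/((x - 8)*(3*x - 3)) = 3/(7*(x - 1)) - 10/(7*(x - 8))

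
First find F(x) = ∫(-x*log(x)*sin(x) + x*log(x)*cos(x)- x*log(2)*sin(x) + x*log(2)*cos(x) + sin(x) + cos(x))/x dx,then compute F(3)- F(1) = (cos(3) + sin(3))*log(6) - (cos(1) + sin(1))*log(2)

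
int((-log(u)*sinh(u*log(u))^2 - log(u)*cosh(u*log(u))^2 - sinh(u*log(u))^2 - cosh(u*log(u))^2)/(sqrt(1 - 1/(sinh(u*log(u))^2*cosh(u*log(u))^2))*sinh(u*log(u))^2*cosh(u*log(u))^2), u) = acsc(sinh(2*u*log(u))/2) + C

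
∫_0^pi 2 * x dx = pi^2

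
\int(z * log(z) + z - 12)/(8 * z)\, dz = (z - 12)*log(z)/8 + C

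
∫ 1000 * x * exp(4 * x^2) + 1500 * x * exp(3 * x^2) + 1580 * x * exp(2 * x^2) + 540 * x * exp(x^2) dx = (125*exp(3*x^2) + 250*exp(2*x^2) + 395*exp(x^2) + 270)*exp(x^2) + C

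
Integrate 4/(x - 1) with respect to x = 4*log(x - 1) + C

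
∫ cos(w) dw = sin(w) + C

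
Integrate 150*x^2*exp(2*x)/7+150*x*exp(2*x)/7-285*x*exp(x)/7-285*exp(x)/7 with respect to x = 15*x*(5*x*exp(x) - 19)*exp(x)/7 + C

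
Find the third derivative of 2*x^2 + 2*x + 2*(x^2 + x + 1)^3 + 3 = 240*x^3 + 360*x^2 + 288*x + 84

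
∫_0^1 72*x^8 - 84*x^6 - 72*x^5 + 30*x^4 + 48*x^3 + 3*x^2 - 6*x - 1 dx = -1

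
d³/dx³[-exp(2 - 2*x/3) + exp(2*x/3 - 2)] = 8*exp(2 - 2*x/3)/27 + 8*exp(2*x/3 - 2)/27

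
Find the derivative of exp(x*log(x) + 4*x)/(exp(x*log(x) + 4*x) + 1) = (exp(x*log(x) + 4*x)*log(x) + 5*exp(x*log(x) + 4*x))/(exp(8*x)*exp(2*x*log(x)) + 2*exp(4*x)*exp(x*log(x)) + 1)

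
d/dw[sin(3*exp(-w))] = -3*exp(-w)*cos(3*exp(-w))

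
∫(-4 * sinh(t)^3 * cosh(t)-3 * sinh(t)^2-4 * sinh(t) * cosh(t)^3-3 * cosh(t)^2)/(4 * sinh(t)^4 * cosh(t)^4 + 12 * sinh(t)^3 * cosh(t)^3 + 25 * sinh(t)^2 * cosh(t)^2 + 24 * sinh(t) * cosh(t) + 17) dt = acot(3*sinh(2*t)/2 + cosh(4*t)/4 + 15/4) + C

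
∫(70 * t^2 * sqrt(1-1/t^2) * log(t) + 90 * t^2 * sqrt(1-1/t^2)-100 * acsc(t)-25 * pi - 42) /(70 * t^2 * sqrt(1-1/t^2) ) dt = t*log(t) + 2*t/7 + 5*(4*acsc(t) + pi)^2/112 + 3*acsc(t)/5 + C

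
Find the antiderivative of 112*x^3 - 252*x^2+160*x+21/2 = 28*x^4 - 84*x^3 + 80*x^2 + 21*x/2 + C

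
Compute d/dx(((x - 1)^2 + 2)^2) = 4*x^3 - 12*x^2 + 20*x - 12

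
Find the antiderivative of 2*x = x^2 + C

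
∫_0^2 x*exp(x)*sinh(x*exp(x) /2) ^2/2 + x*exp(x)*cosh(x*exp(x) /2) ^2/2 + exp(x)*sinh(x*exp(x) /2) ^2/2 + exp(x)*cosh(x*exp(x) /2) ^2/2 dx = sinh(2*exp(2))/2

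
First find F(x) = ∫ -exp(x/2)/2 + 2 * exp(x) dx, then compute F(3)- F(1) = -2*E - exp(3/2) + exp(1/2) + 2*exp(3)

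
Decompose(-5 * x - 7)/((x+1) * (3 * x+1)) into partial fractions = -8/(3*x + 1) + 1/(x + 1)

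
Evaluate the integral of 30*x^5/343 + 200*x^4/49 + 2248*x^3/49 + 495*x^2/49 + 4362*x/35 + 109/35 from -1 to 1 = 3576/245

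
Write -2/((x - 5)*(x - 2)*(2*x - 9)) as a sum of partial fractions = 8/(5*(2*x - 9)) - 2/(15*(x - 2)) - 2/(3*(x - 5))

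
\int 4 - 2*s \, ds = -s^2 + 4*s + C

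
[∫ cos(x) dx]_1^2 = -sin(1) + sin(2)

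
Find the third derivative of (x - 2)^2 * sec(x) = (-x^2*sin(x)/cos(x) + 6*x^2*sin(x)/cos(x)^3 + 4*x*sin(x)/cos(x) - 24*x*sin(x)/cos(x)^3 - 6*x + 12*x/cos(x)^2 + 2*sin(x)/cos(x) + 24*sin(x)/cos(x)^3 + 12 - 24/cos(x)^2)/cos(x)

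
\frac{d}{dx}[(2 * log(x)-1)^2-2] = (8*log(x) - 4)/x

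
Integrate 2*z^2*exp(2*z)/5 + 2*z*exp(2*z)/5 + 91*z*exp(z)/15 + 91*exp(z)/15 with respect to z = z*exp(z)/15 + (z*exp(z) + 15)^2/5 + C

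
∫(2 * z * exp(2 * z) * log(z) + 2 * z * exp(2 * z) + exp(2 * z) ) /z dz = (log(z) + 1)*exp(2*z) + C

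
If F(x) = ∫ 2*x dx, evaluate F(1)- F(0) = 1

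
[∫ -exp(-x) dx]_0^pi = -1 + exp(-pi)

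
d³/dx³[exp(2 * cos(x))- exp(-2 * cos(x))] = 2*(-4*exp(4*cos(x))*sin(x)^2 + 6*exp(4*cos(x))*cos(x) + exp(4*cos(x)) - 4*sin(x)^2 - 6*cos(x) + 1)*exp(-2*cos(x))*sin(x)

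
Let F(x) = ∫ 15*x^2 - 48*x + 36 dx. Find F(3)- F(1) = 10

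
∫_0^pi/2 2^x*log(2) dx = -1 + 2^(pi/2)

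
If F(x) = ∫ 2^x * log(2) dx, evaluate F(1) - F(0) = 1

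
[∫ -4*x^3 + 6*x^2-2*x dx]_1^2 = -4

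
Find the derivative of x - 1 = 1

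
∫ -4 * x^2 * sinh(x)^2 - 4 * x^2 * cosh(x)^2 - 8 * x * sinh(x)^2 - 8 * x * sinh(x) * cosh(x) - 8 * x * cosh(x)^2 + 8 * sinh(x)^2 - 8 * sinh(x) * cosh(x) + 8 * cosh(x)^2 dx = -2*(x^2 + 2*x - 2)*sinh(2*x) + C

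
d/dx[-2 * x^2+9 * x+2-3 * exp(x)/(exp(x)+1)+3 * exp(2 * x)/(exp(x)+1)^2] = (-4*x*exp(3*x) - 12*x*exp(2*x) - 12*x*exp(x) - 4*x + 9*exp(3*x) + 30*exp(2*x) + 24*exp(x) + 9)/(exp(3*x) + 3*exp(2*x) + 3*exp(x) + 1)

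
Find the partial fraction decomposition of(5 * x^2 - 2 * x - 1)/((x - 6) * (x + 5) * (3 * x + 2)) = -23/(260*(3*x + 2)) + 134/(143*(x + 5)) + 167/(220*(x - 6))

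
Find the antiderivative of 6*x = 3*x^2 + C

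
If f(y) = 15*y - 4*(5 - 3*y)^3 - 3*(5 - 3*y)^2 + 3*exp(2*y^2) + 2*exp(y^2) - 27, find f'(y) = 324*y^2 + 12*y*exp(2*y^2) + 4*y*exp(y^2) - 1134*y + 1005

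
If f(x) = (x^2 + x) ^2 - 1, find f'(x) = 4*x^3 + 6*x^2 + 2*x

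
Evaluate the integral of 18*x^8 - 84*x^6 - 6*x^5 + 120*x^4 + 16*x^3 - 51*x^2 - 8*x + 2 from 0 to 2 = 108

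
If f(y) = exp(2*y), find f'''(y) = 8*exp(2*y)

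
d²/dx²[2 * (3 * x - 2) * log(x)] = (6*x + 4)/x^2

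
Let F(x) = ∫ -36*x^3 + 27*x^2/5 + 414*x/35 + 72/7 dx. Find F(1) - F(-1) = 846/35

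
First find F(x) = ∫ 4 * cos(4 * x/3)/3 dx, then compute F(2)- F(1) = -sin(4/3) + sin(8/3)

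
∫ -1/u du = -log(u) + C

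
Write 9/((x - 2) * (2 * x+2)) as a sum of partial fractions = -3/(2*(x + 1)) + 3/(2*(x - 2))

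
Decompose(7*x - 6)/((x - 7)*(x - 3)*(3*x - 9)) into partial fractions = -43/(48*(x - 3)) - 5/(4*(x - 3)^2) + 43/(48*(x - 7))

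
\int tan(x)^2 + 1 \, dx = tan(x) + C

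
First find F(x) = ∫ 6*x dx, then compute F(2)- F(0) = 12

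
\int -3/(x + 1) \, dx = -3*log(x + 1) + C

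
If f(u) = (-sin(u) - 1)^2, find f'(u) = 2*(sin(u) + 1)*cos(u)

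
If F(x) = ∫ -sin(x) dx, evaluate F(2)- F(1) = -cos(1) + cos(2)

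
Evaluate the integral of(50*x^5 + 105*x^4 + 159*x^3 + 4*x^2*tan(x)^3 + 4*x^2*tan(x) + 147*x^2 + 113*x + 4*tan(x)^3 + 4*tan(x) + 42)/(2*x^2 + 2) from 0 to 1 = log(2) + tan(1)^2 + 72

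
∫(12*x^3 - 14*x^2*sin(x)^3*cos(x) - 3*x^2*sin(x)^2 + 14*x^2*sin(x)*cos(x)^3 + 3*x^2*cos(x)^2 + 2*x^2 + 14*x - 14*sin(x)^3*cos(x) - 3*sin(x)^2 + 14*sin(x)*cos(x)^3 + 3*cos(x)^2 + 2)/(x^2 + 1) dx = 6*x^2 + 2*x + log(x^2 + 1) + 3*sin(2*x)/2 - 7*cos(4*x)/8 + C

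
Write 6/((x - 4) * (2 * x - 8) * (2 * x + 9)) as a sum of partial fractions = 12/(289*(2*x + 9)) - 6/(289*(x - 4)) + 3/(17*(x - 4)^2)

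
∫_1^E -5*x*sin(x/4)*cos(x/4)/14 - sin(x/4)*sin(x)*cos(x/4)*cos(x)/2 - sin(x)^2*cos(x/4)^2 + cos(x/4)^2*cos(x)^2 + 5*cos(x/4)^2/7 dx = -(sin(2)/2 + 5/7)*cos(1/4)^2 + (sin(2*E)/2 + 5*E/7)*cos(E/4)^2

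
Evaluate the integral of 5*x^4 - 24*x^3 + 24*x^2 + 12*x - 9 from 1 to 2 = 6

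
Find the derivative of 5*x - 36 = 5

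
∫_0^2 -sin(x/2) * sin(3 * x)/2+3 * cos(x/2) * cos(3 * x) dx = sin(6)*cos(1)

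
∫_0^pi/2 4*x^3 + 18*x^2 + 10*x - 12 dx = -4 + (-3*pi/2 - pi^2/4 + 2)^2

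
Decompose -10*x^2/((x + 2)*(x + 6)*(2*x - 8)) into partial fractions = -9/(2*(x + 6)) + 5/(6*(x + 2)) - 4/(3*(x - 4))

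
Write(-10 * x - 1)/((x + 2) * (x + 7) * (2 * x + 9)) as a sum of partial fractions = -176/(25*(2*x + 9)) + 69/(25*(x + 7)) + 19/(25*(x + 2))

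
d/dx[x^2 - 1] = 2*x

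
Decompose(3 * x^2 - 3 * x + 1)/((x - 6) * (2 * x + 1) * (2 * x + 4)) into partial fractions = -1/(6*(2*x + 1)) + 19/(48*(x + 2)) + 7/(16*(x - 6))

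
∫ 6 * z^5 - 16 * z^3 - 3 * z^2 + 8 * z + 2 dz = z^6 - 4*z^4 - z^3 + 4*z^2 + 2*z + C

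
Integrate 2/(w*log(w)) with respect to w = 2*log(log(w)/2) + C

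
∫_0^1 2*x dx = 1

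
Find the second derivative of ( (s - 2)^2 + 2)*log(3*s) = (2*s^2*log(s) + 2*s^2*log(3) + 3*s^2 - 4*s - 6)/s^2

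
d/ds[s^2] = 2*s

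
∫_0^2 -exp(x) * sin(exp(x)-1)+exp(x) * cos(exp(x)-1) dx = -1 + sqrt(2)*cos(-exp(2) + pi/4 + 1)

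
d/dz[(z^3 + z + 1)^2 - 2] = 6*z^5 + 8*z^3 + 6*z^2 + 2*z + 2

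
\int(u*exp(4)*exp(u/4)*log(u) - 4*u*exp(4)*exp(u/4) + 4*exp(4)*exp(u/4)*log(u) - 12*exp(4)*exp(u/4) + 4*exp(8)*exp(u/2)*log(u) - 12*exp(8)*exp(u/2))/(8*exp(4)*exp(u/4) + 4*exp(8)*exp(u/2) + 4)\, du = u*(log(u) - 4)*exp(u/4 + 4)/(exp(u/4 + 4) + 1) + C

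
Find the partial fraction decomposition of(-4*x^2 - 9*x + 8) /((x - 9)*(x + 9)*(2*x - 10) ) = -235/(504*(x + 9)) + 137/(112*(x - 5)) - 397/(144*(x - 9))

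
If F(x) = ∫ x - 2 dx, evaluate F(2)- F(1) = -1/2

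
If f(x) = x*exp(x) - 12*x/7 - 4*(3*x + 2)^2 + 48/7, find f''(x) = x*exp(x) + 2*exp(x) - 72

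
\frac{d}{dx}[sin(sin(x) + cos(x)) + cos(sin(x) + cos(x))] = 2*cos(x + pi/4)*cos(sqrt(2)*sin(x + pi/4) + pi/4)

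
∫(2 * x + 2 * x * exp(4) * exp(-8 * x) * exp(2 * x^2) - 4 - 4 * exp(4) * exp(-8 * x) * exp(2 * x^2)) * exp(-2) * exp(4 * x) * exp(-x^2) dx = 2*sinh(x^2 - 4*x + 2) + C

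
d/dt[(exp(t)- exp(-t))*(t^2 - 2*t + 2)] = (t^2*exp(2*t) + t^2 - 4*t + 4)*exp(-t)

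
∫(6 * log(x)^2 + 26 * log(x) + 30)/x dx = (2*log(x)^2 + 13*log(x) + 30)*log(x) + C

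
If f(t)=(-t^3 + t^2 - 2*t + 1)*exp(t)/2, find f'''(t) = -t^3*exp(t)/2 - 4*t^2*exp(t) - 7*t*exp(t) - 5*exp(t)/2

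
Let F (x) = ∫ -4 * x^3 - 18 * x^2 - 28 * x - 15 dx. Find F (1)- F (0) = -36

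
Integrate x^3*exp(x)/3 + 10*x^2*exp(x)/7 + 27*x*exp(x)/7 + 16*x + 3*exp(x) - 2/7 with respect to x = x*(168*x + (7*x^2 + 9*x + 63)*exp(x) - 6)/21 + C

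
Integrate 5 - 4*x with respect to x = -2*x^2 + 5*x + C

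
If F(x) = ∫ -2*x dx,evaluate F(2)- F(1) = -3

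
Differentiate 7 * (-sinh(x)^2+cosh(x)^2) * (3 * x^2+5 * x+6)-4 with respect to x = 42*x + 35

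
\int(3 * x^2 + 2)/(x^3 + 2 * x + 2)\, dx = log(x^3 + 2*x + 2) + C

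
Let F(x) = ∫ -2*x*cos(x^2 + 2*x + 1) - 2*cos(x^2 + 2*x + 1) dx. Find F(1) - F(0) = -sin(4) + sin(1)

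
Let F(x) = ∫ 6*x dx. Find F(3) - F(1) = 24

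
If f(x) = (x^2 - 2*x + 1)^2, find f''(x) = 12*x^2 - 24*x + 12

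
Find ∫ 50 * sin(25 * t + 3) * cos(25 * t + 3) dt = sin(25*t + 3)^2 + C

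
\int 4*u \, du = 2*u^2 + C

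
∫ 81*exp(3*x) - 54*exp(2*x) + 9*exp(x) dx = (3*exp(x) - 1)^3 + C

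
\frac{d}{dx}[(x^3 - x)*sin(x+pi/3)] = x^3*cos(x + pi/3) + 3*x^2*sin(x + pi/3) - x*cos(x + pi/3) - sin(x + pi/3)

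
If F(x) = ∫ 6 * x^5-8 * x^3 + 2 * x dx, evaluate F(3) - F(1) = 576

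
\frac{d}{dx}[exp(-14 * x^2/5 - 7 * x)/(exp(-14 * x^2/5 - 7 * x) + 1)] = (-28*x*exp(14*x^2/5 + 7*x) - 35*exp(14*x^2/5 + 7*x))/(5*exp(14*x)*exp(28*x^2/5) + 10*exp(7*x)*exp(14*x^2/5) + 5)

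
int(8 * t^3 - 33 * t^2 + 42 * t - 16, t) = 2*t^4 - 11*t^3 + 21*t^2 - 16*t + C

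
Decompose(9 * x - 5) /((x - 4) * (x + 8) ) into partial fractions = 77/(12*(x + 8)) + 31/(12*(x - 4))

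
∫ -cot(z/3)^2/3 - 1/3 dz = cot(z/3) + C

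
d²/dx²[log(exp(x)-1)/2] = -exp(x)/(2*exp(2*x) - 4*exp(x) + 2)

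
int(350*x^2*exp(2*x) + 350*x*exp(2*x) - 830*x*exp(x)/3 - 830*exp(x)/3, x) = 5*x*(105*x*exp(x) - 166)*exp(x)/3 + C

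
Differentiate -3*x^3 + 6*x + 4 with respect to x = 6 - 9*x^2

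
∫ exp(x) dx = exp(x) + C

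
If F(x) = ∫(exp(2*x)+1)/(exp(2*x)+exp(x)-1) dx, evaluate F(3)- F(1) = -log(-exp(-1) + 1 + E) + log(-exp(-3) + 1 + exp(3))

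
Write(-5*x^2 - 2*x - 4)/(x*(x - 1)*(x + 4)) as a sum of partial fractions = -19/(5*(x + 4)) - 11/(5*(x - 1)) + 1/x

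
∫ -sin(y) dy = cos(y) + C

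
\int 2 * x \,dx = x^2 + C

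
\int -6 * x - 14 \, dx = -3*x^2 - 14*x + C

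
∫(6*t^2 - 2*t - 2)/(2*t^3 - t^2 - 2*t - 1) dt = log(6*t^3 - 3*t^2 - 6*t - 3) + C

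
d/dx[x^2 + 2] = 2*x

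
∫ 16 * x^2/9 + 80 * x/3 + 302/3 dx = 16*x^3/27 + 40*x^2/3 + 302*x/3 + C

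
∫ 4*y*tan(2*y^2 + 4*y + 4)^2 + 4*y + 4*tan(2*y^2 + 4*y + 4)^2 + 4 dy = tan(2*y^2 + 4*y + 4) + C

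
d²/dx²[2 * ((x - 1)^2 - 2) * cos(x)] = -2*x^2*cos(x) - 8*x*sin(x) + 4*x*cos(x) + 8*sin(x) + 6*cos(x)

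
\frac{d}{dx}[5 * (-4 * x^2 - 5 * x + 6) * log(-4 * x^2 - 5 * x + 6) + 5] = -40*x*log(-4*x^2 - 5*x + 6) - 40*x - 25*log(-4*x^2 - 5*x + 6) - 25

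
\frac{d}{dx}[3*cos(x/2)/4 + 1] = -3*sin(x/2)/8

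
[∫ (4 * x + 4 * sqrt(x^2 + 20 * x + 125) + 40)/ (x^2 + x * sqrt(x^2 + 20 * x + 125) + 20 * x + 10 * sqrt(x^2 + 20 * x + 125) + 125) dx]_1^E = -4*log(11/5 + sqrt(146)/5) + 4*log(E/5 + 2 + sqrt(1 + (E/5 + 2)^2))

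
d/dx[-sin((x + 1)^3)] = -3*(x + 1)^2*cos(x^3 + 3*x^2 + 3*x + 1)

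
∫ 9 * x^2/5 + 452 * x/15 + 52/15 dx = 3*x^3/5 + 226*x^2/15 + 52*x/15 + C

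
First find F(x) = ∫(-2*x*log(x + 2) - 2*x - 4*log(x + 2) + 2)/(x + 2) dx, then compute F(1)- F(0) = -2*log(2)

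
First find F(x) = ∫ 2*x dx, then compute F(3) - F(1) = 8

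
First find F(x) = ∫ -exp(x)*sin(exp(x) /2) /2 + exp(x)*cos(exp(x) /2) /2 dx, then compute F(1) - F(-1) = sqrt(2)*(-sin((2*exp(-1) + pi)/4) + sin((pi + 2*E)/4))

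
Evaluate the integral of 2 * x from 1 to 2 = 3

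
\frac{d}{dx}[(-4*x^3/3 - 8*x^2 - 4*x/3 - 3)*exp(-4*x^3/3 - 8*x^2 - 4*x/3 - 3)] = (48*x^5 + 480*x^4 + 1216*x^3 + 360*x^2 + 304*x + 24)*exp(-4*x^3/3 - 8*x^2 - 4*x/3 - 3)/9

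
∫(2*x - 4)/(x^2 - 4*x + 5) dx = log((x - 2)^2 + 1) + C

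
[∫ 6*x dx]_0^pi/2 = 3*pi^2/4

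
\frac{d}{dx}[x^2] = 2*x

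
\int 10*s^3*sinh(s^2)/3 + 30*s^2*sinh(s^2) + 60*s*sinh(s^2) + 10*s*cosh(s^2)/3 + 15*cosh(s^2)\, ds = (5*s^2/3 + 15*s + 30)*cosh(s^2) + C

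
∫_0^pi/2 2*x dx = pi^2/4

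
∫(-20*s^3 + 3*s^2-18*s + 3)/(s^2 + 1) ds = -10*s^2 + 3*s + log(s^2 + 1) + C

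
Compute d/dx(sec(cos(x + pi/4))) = -sin(x + pi/4)*tan(cos(x + pi/4))*sec(cos(x + pi/4))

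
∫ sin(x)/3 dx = -cos(x)/3 + C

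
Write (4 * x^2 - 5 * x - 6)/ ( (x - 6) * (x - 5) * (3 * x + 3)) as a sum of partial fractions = 1/(42*(x + 1)) - 23/(6*(x - 5)) + 36/(7*(x - 6))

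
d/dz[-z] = -1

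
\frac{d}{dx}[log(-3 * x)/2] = 1/(2*x)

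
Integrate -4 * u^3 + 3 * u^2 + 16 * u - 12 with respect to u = -u^4 + u^3 + 8*u^2 - 12*u + C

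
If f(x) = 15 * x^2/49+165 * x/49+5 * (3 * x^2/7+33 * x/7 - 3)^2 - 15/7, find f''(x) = 540*x^2/49 + 5940*x/49 + 1380/7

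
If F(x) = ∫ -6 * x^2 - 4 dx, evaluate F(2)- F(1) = -18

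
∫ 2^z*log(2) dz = 2^z + C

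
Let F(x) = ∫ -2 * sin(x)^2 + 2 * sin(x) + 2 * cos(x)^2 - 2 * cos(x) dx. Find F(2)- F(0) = (-1 + cos(2) + sin(2))^2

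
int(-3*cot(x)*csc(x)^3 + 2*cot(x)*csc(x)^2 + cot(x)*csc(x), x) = (csc(x)^2 - csc(x) - 1)*csc(x) + C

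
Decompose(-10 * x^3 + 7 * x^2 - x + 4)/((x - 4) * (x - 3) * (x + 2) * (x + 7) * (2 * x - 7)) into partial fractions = 5480/(231*(2*x - 7)) + 172/(525*(x + 7)) - 19/(275*(x + 2)) - 103/(25*(x - 3)) - 8/(x - 4)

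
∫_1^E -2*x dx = 1 - exp(2)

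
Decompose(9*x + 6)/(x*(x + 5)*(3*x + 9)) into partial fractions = -13/(10*(x + 5)) + 7/(6*(x + 3)) + 2/(15*x)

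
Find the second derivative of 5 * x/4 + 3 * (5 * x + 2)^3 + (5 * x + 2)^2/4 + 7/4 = 2250*x + 1825/2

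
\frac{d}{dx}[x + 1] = 1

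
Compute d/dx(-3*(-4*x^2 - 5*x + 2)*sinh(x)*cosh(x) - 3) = 12*x^2*cosh(2*x) + 12*x*sinh(2*x) + 15*x*cosh(2*x) + 15*sinh(2*x)/2 - 6*cosh(2*x)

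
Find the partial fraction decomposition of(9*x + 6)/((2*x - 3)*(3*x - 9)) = -13/(3*(2*x - 3)) + 11/(3*(x - 3))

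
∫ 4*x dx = 2*x^2 + C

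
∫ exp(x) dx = exp(x) + C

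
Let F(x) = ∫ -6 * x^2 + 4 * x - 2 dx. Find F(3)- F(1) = -40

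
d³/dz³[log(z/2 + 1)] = 2/(z^3 + 6*z^2 + 12*z + 8)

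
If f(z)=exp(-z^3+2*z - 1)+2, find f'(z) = (2 - 3*z^2)*exp(-z^3 + 2*z - 1)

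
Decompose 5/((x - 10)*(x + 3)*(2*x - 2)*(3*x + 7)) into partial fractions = 27/(296*(3*x + 7)) - 5/(208*(x + 3)) - 1/(144*(x - 1)) + 5/(8658*(x - 10))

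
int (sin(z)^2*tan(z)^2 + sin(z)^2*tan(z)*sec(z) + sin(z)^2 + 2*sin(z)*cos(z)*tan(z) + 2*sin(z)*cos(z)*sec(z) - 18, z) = -18*z + (tan(z) + sec(z))*sin(z)^2 + C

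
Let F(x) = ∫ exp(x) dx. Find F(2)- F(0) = -1 + exp(2)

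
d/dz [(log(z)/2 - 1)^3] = (3*log(z)^2 - 12*log(z) + 12)/(8*z)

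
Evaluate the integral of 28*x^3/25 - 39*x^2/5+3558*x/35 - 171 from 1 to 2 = -1138/35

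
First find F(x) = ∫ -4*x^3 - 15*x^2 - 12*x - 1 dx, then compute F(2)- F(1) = -69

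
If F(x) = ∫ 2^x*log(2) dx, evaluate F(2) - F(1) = 2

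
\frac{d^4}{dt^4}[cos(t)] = cos(t)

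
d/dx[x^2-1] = 2*x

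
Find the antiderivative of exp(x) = exp(x) + C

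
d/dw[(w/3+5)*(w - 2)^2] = w^2 + 22*w/3 - 56/3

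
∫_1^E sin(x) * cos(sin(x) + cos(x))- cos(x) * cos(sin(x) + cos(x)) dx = -sin(cos(E) + sin(E)) + sin(cos(1) + sin(1))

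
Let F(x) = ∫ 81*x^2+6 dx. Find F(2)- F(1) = 195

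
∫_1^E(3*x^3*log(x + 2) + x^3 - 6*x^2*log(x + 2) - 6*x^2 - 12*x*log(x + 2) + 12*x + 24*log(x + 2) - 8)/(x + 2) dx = (-2 + E)^3*log(2 + E) + log(3)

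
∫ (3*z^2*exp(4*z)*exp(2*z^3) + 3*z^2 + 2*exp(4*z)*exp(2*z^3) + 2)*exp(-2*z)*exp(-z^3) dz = 2*sinh(z*(z^2 + 2)) + C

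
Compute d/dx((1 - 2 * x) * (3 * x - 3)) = 9 - 12*x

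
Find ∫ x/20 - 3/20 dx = x^2/40 - 3*x/20 + C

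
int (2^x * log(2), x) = 2^x + C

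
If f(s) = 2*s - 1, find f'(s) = 2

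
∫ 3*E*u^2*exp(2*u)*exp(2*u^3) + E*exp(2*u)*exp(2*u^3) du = exp(2*u^3 + 2*u + 1)/2 + C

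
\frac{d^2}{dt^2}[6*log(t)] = -6/t^2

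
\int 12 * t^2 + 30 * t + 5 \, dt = 4*t^3 + 15*t^2 + 5*t + C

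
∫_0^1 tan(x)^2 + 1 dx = tan(1)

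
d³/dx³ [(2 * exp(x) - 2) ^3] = 216*exp(3*x) - 192*exp(2*x) + 24*exp(x)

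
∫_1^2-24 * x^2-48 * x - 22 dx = -150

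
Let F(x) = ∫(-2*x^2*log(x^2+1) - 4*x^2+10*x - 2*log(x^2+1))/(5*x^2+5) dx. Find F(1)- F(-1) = -4*log(2)/5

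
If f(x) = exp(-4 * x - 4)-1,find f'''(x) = -64*exp(-4*x - 4)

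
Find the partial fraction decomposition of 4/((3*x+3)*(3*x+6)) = -4/(9*(x + 2)) + 4/(9*(x + 1))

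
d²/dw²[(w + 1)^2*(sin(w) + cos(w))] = -w^2*sin(w) - w^2*cos(w) - 6*w*sin(w) + 2*w*cos(w) - 3*sin(w) + 5*cos(w)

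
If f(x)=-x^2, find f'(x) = -2*x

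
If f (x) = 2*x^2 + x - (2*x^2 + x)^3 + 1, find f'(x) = -48*x^5 - 60*x^4 - 24*x^3 - 3*x^2 + 4*x + 1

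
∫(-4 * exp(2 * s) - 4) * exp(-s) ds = -8*sinh(s) + C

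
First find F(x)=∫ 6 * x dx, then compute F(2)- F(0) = 12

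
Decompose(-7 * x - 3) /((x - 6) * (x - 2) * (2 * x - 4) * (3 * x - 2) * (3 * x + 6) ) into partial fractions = 207/(4096*(3*x - 2)) + 11/(6144*(x + 2)) - 23/(1536*(x - 2)) + 17/(384*(x - 2)^2) - 15/(4096*(x - 6))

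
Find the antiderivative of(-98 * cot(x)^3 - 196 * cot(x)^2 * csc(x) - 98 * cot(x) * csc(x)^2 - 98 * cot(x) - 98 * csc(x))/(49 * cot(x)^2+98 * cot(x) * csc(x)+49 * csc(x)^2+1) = log(49*(cot(x) + csc(x))^2 + 1) + C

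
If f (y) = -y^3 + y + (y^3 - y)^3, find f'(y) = 9*y^8 - 21*y^6 + 15*y^4 - 6*y^2 + 1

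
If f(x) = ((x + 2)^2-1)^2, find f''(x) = 12*x^2 + 48*x + 44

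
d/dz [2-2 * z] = -2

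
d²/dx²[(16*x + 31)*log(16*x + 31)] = 256/(16*x + 31)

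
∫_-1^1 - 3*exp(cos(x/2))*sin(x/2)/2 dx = 0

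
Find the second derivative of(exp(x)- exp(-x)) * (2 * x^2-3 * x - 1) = (2*x^2*exp(2*x) - 2*x^2 + 5*x*exp(2*x) + 11*x - 3*exp(2*x) - 9)*exp(-x)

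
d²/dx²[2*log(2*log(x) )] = (-2*log(x) - 2)/(x^2*log(x)^2)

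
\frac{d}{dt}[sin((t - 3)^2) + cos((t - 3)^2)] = -2*t*sin(t^2 - 6*t + 9) + 2*t*cos(t^2 - 6*t + 9) + 6*sin(t^2 - 6*t + 9) - 6*cos(t^2 - 6*t + 9)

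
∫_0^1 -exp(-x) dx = -1 + exp(-1)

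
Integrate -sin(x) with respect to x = cos(x) + C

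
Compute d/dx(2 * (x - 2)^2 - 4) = 4*x - 8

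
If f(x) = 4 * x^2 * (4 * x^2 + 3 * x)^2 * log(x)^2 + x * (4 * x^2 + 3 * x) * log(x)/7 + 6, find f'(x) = 384*x^5*log(x)^2 + 128*x^5*log(x) + 480*x^4*log(x)^2 + 192*x^4*log(x) + 144*x^3*log(x)^2 + 72*x^3*log(x) + 12*x^2*log(x)/7 + 4*x^2/7 + 6*x*log(x)/7 + 3*x/7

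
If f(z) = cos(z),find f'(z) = -sin(z)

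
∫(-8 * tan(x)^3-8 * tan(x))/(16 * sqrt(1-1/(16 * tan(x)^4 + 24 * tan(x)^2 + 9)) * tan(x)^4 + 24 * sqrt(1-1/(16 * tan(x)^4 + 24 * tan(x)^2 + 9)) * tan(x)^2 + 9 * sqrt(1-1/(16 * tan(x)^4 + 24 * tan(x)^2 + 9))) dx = acsc(4*tan(x)^2 + 3) + C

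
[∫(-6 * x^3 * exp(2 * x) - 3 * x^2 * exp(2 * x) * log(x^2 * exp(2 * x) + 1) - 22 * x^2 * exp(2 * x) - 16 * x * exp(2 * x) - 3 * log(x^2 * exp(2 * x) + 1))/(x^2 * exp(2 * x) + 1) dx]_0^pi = (-3*pi - 8)*log(1 + pi^2*exp(2*pi))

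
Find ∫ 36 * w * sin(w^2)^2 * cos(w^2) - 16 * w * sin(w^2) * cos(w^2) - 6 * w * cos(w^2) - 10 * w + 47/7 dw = -5*w^2 + 47*w/7 + 6*sin(w^2)^3 - 4*sin(w^2)^2 - 3*sin(w^2) + C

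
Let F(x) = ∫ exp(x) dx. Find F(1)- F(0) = -1 + E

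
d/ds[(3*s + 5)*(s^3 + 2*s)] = 12*s^3 + 15*s^2 + 12*s + 10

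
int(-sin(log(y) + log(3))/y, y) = cos(log(3*y)) + C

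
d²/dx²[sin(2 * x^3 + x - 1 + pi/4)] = -36*x^4*sin(2*x^3 + x - 1 + pi/4) - 12*x^2*sin(2*x^3 + x - 1 + pi/4) + 12*x*cos(2*x^3 + x - 1 + pi/4) - sin(2*x^3 + x - 1 + pi/4)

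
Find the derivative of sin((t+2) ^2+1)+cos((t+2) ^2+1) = -2*t*sin(t^2 + 4*t + 5) + 2*t*cos(t^2 + 4*t + 5) - 4*sin(t^2 + 4*t + 5) + 4*cos(t^2 + 4*t + 5)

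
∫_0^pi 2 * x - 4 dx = -4 + (2 - pi)^2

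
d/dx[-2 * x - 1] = -2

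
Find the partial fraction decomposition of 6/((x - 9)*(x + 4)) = -6/(13*(x + 4)) + 6/(13*(x - 9))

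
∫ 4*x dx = 2*x^2 + C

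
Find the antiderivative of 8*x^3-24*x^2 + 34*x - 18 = 2*x^4 - 8*x^3 + 17*x^2 - 18*x + C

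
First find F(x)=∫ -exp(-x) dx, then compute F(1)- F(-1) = -E + exp(-1)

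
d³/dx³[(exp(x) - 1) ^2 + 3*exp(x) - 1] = 8*exp(2*x) + exp(x)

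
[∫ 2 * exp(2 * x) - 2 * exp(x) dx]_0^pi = (-1 + exp(pi))^2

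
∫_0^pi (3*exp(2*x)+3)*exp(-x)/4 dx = -3*exp(-pi)/4 + 3*exp(pi)/4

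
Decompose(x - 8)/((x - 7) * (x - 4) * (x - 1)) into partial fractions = -7/(18*(x - 1)) + 4/(9*(x - 4)) - 1/(18*(x - 7))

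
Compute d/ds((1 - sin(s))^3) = -3*(sin(s) - 1)^2*cos(s)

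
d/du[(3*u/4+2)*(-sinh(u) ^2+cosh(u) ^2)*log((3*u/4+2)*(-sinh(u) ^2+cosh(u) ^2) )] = 3*log(3*u/4 + 2)/4 + 3/4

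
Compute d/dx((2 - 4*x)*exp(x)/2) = -2*x*exp(x) - exp(x)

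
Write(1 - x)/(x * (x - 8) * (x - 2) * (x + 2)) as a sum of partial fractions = -3/(80*(x + 2)) + 1/(48*(x - 2)) - 7/(480*(x - 8)) + 1/(32*x)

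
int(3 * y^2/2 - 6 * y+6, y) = y^3/2 - 3*y^2 + 6*y + C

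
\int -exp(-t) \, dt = exp(-t) + C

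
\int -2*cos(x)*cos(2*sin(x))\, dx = -sin(2*sin(x)) + C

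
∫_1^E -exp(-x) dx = -exp(-1) + exp(-E)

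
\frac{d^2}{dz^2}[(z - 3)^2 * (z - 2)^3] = 20*z^3 - 144*z^2 + 342*z - 268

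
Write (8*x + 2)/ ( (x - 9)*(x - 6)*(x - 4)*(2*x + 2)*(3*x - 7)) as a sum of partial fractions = -837/(11000*(3*x - 7)) - 3/(3500*(x + 1)) + 17/(250*(x - 4)) - 25/(462*(x - 6)) + 37/(3000*(x - 9))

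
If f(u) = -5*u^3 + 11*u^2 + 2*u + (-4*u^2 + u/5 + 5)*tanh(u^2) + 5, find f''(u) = 32*u^4*sinh(u^2)/cosh(u^2)^3 - 8*u^3*sinh(u^2)/(5*cosh(u^2)^3) - 40*u^2*sinh(u^2)/cosh(u^2)^3 - 40*u^2/cosh(u^2)^2 - 30*u + 6*u/(5*cosh(u^2)^2) - 8*tanh(u^2) + 22 + 10/cosh(u^2)^2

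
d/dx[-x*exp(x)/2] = -x*exp(x)/2 - exp(x)/2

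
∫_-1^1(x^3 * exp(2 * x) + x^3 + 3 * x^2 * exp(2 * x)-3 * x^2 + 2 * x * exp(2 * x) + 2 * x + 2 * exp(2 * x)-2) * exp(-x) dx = 0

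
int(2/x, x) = 2*log(3*x) + C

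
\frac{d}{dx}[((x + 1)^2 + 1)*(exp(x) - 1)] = x^2*exp(x) + 4*x*exp(x) - 2*x + 4*exp(x) - 2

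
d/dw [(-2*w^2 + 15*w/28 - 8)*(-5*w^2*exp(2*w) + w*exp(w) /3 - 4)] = 20*w^4*exp(2*w) + 485*w^3*exp(2*w)/14 - 2*w^3*exp(w)/3 + 2015*w^2*exp(2*w)/28 - 51*w^2*exp(w)/28 + 80*w*exp(2*w) - 97*w*exp(w)/42 + 16*w - 8*exp(w)/3 - 15/7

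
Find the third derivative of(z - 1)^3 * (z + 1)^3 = 120*z^3 - 72*z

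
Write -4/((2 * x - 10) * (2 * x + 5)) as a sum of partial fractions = 4/(15*(2*x + 5)) - 2/(15*(x - 5))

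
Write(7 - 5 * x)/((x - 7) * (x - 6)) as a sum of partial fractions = 23/(x - 6) - 28/(x - 7)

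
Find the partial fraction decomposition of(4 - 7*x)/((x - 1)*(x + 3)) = -25/(4*(x + 3)) - 3/(4*(x - 1))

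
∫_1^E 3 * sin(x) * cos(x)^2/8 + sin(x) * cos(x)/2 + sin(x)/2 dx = -cos(E)^2/4 + cos(1)^3/8 + cos(1)^2/4 - cos(E)^3/8 + cos(1)/2 - cos(E)/2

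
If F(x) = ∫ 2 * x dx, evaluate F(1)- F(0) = 1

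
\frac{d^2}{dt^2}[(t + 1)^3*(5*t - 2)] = 60*t^2 + 78*t + 18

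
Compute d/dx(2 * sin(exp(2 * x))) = 4*exp(2*x)*cos(exp(2*x))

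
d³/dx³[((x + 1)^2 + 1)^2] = 24*x + 24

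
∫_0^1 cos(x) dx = sin(1)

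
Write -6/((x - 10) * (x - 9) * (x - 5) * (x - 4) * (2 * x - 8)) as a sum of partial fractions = 41/(300*(x - 4)) + 1/(10*(x - 4)^2) - 3/(20*(x - 5)) + 3/(100*(x - 9)) - 1/(60*(x - 10))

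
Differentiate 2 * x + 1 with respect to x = 2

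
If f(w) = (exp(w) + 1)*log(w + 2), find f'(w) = (w*exp(w)*log(w + 2) + 2*exp(w)*log(w + 2) + exp(w) + 1)/(w + 2)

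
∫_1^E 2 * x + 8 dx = -25 + (-4 - E)^2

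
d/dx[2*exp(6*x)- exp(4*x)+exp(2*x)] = 12*exp(6*x) - 4*exp(4*x) + 2*exp(2*x)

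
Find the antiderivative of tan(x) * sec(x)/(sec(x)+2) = log(sec(x) + 2) + C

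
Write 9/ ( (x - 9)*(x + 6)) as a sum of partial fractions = -3/(5*(x + 6)) + 3/(5*(x - 9))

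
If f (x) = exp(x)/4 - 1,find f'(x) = exp(x)/4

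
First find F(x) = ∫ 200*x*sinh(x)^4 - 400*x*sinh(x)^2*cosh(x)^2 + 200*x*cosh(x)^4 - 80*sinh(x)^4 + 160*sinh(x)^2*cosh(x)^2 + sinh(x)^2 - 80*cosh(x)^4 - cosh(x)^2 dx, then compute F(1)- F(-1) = -162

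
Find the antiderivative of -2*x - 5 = -x^2 - 5*x + C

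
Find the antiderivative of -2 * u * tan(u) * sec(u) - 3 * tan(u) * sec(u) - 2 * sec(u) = (-2*u - 3)*sec(u) + C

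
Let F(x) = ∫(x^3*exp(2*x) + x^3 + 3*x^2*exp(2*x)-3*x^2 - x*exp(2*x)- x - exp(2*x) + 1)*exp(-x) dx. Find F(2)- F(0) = -6*exp(-2) + 6*exp(2)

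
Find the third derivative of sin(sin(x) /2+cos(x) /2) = (2*sqrt(2)*sin(x)*cos(x)*cos(sqrt(2)*sin(x + pi/4)/2) + 12*sin(sqrt(2)*sin(x + pi/4)/2)*sin(x + pi/4) - 5*sqrt(2)*cos(sqrt(2)*sin(x + pi/4)/2))*cos(x + pi/4)/8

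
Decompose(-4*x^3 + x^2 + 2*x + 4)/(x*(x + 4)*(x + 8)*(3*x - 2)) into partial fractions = 31/(182*(3*x - 2)) - 525/(208*(x + 8)) + 67/(56*(x + 4)) - 1/(16*x)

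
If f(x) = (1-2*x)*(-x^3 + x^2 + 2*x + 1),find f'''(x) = 48*x - 18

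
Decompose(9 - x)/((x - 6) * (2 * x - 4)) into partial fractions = -7/(8*(x - 2)) + 3/(8*(x - 6))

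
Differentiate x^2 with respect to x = 2*x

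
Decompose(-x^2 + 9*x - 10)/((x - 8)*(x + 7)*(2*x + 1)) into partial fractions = 59/(221*(2*x + 1)) - 122/(195*(x + 7)) - 2/(255*(x - 8))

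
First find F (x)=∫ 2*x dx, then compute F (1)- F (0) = 1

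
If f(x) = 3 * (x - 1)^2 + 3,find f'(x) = 6*x - 6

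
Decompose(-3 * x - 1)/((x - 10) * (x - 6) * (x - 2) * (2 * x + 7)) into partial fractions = -4/(297*(2*x + 7)) - 7/(352*(x - 2)) + 1/(16*(x - 6)) - 31/(864*(x - 10))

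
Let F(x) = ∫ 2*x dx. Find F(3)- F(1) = 8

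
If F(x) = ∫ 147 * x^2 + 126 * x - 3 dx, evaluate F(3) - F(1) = 1772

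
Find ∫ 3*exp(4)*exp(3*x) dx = exp(3*x + 4) + C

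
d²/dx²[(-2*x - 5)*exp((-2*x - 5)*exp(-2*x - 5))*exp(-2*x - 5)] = (-32*x^3 + 48*x^2*exp(2*x + 5) - 208*x^2 + 192*x*exp(2*x + 5) - 8*x*exp(4*x + 10) - 448*x + 188*exp(2*x + 5) - 12*exp(4*x + 10) - 320)*exp(-6*x - 2*x*exp(-5)*exp(-2*x) - 15 - 5*exp(-5)*exp(-2*x))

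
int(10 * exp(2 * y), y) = 5*exp(2*y) + C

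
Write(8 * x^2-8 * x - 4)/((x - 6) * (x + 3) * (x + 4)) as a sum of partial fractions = 78/(5*(x + 4)) - 92/(9*(x + 3)) + 118/(45*(x - 6))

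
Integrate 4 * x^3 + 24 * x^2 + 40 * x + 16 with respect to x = x^4 + 8*x^3 + 20*x^2 + 16*x + C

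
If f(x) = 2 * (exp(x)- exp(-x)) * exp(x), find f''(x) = 8*exp(2*x)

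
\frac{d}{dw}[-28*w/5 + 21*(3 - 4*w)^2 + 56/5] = 672*w - 2548/5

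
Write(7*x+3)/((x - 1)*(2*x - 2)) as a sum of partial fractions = 7/(2*(x - 1)) + 5/(x - 1)^2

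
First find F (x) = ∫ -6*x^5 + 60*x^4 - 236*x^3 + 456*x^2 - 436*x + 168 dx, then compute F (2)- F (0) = 56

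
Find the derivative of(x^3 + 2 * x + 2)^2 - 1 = 6*x^5 + 16*x^3 + 12*x^2 + 8*x + 8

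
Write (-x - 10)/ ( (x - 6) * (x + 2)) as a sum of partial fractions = 1/(x + 2) - 2/(x - 6)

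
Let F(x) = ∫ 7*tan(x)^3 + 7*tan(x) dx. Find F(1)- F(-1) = 0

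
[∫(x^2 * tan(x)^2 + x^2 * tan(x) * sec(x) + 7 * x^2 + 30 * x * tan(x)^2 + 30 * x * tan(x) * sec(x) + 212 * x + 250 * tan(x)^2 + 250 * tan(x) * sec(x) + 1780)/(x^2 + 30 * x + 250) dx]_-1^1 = -log(221) + 2*tan(1) + log(281) + 12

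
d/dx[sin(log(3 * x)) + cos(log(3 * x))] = sqrt(2)*cos(log(x) + pi/4 + log(3))/x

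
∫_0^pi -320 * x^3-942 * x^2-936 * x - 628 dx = (-4*pi^2 - 8)*(-3*pi/2 - 3 + 5*(-2*pi - 4)^2) + 616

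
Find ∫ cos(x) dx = sin(x) + C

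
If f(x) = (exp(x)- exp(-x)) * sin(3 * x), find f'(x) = (exp(2*x)*sin(3*x) + 3*exp(2*x)*cos(3*x) + sin(3*x) - 3*cos(3*x))*exp(-x)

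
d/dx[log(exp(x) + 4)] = exp(x)/(exp(x) + 4)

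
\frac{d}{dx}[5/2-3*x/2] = -3/2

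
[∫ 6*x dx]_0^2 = 12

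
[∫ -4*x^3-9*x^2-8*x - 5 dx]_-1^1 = -16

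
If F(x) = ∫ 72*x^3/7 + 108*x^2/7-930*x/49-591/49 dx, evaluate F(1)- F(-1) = -678/49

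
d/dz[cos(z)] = -sin(z)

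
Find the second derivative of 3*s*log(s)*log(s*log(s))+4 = (3*log(s)^2 + 3*log(s)*log(s*log(s)) + 9*log(s) + 3)/(s*log(s))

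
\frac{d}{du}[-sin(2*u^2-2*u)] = 2*(1 - 2*u)*cos(2*u*(u - 1))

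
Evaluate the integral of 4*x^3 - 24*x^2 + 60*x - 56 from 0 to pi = -44 + 2*(-2 + pi)^2 + ((-2 + pi)^2 + 2)^2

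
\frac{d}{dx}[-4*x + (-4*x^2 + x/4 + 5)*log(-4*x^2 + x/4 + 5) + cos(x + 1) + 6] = -8*x*log(-4*x^2 + x/4 + 5) - 8*x + log(-4*x^2 + x/4 + 5)/4 - sin(x + 1) - 15/4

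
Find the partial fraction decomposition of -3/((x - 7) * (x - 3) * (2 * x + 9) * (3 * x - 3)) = 8/(3795*(2*x + 9)) - 1/(132*(x - 1)) + 1/(120*(x - 3)) - 1/(552*(x - 7))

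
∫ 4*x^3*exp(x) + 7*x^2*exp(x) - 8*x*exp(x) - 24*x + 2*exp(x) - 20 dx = x*(-12*x + (4*x^2 - 5*x + 2)*exp(x) - 20) + C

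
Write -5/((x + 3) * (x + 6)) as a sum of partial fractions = 5/(3*(x + 6)) - 5/(3*(x + 3))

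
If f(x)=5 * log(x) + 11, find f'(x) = 5/x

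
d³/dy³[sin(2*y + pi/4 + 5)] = -8*cos(2*y + pi/4 + 5)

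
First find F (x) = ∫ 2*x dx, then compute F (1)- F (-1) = 0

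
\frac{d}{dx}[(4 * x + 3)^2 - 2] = 32*x + 24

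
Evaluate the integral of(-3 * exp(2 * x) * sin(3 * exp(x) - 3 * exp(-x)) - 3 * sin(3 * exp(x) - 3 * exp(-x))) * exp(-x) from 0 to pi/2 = -1 + cos(-3*exp(pi/2) + 3*exp(-pi/2))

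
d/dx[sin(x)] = cos(x)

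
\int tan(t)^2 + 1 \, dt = tan(t) + C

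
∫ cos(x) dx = sin(x) + C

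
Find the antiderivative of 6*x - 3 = 3*x^2 - 3*x + C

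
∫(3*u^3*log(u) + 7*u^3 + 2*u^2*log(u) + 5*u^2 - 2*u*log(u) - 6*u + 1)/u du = (log(u) + 2)*(u^3 + u^2 - 2*u + 1) + C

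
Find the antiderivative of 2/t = 2*log(3*t) + C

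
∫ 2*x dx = x^2 + C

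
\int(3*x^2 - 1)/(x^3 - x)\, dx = log(3*x^3 - 3*x) + C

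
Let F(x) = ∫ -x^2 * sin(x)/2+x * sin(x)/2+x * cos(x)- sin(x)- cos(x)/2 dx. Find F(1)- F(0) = -1 + cos(1)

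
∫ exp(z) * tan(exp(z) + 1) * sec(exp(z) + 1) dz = sec(exp(z) + 1) + C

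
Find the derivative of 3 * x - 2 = 3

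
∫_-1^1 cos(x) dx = 2*sin(1)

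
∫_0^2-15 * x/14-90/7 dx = -195/7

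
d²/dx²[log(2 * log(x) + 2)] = (-log(x) - 2)/(x^2*log(x)^2 + 2*x^2*log(x) + x^2)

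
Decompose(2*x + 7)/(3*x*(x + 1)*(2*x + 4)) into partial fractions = 1/(4*(x + 2)) - 5/(6*(x + 1)) + 7/(12*x)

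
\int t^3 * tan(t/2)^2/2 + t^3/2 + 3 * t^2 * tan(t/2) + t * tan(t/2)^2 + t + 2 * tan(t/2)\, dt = t*(t^2 + 2)*tan(t/2) + C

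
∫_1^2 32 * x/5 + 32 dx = 208/5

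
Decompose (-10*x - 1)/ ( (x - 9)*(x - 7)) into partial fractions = 71/(2*(x - 7)) - 91/(2*(x - 9))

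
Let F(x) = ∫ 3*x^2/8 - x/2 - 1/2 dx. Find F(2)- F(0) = -1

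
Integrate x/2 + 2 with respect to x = x^2/4 + 2*x + C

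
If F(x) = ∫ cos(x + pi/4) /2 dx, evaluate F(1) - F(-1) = sqrt(2)*sin(1)/2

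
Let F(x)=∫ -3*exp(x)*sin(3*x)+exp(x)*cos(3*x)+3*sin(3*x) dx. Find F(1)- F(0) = (-1 + E)*cos(3)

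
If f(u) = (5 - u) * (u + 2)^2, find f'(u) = -3*u^2 + 2*u + 16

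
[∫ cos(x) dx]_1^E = -sin(1) + sin(E)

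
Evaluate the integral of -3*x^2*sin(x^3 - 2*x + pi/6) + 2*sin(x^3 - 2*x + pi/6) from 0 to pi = -sqrt(3)/2 + sin(-pi^3 + pi/3)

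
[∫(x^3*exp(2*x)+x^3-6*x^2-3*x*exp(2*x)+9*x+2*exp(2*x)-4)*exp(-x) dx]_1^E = (-1 + E)^3*(-exp(-E) + exp(E))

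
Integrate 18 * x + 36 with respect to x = 9*x^2 + 36*x + C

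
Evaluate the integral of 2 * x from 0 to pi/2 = pi^2/4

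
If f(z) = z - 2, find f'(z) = 1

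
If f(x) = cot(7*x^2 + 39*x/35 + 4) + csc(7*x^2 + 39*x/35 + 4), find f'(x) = -(14*x*cos(7*x^2 + 39*x/35 + 4) + 14*x + 39*cos(7*x^2 + 39*x/35 + 4)/35 + 39/35)/sin(7*x^2 + 39*x/35 + 4)^2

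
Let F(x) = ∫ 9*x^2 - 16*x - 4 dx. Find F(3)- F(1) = 6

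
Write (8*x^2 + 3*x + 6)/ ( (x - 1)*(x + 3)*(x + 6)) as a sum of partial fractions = 92/(7*(x + 6)) - 23/(4*(x + 3)) + 17/(28*(x - 1))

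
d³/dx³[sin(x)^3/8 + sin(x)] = -35*cos(x)/32 + 27*cos(3*x)/32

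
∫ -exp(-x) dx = exp(-x) + C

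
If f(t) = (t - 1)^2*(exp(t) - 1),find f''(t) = t^2*exp(t) + 2*t*exp(t) - exp(t) - 2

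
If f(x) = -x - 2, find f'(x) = -1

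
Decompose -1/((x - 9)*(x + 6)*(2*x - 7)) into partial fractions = 4/(209*(2*x - 7)) - 1/(285*(x + 6)) - 1/(165*(x - 9))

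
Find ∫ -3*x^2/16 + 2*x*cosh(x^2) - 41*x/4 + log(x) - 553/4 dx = -x^3/16 - 41*x^2/8 + x*log(x) - 557*x/4 + sinh(x^2) + C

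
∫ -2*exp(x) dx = -2*exp(x) + C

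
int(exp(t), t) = exp(t) + C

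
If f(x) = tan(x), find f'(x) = cos(x)^(-2)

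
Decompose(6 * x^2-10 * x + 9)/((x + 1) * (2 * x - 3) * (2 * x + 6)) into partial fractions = 1/(3*(2*x - 3)) + 31/(12*(x + 3)) - 5/(4*(x + 1))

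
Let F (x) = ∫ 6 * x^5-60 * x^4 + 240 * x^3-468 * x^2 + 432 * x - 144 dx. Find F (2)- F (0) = -32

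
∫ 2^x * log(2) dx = 2^x + C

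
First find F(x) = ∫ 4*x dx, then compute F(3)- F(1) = 16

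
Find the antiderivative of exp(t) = exp(t) + C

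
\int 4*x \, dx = 2*x^2 + C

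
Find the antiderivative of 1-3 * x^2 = -x^3 + x + C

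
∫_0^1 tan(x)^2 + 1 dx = tan(1)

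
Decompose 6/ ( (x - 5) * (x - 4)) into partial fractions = -6/(x - 4) + 6/(x - 5)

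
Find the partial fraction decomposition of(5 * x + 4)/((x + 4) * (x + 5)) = 21/(x + 5) - 16/(x + 4)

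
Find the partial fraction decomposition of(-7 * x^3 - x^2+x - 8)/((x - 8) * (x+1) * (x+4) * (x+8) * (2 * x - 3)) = 518/(13585*(2*x - 3)) + 219/(532*(x + 8)) - 35/(132*(x + 4)) - 1/(315*(x + 1)) - 19/(117*(x - 8))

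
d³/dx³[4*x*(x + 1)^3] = 96*x + 72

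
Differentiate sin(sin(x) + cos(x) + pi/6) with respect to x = sqrt(2)*cos(x + pi/4)*cos(sqrt(2)*sin(x + pi/4) + pi/6)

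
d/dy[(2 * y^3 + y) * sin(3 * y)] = 6*y^3*cos(3*y) + 6*y^2*sin(3*y) + 3*y*cos(3*y) + sin(3*y)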